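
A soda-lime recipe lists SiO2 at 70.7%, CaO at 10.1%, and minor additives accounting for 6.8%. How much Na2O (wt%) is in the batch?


Pieces sum to 100%:
  Na2O = 100 - (SiO2 + CaO + others)
  Na2O = 100 - (70.7 + 10.1 + 6.8) = 12.4%

12.4%


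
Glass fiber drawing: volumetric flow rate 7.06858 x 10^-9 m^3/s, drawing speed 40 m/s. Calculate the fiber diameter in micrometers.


Cross-sectional area from continuity:
  A = Q / v = 7.06858 x 10^-9 / 40 = 1.767145 x 10^-10 m^2
Diameter from circular cross-section:
  d = sqrt(4A / pi) * 10^6 (m -> um)
  d = sqrt(4 * 1.767145 x 10^-10 / pi) * 10^6 = 15.0 um

15.0 um


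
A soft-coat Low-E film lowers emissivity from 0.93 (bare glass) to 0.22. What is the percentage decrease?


Percentage reduction = (1 - coated/uncoated) * 100
  Ratio = 0.22 / 0.93 = 0.2366
  Reduction = (1 - 0.2366) * 100 = 76.3%

76.3%


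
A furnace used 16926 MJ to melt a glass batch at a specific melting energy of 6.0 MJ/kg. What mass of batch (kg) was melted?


Rearrange E = m * s for m:
  m = E / s
  m = 16926 / 6.0 = 2821.0 kg

2821.0 kg


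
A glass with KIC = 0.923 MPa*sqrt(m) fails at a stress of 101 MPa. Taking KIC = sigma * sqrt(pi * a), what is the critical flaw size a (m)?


Rearrange KIC = sigma * sqrt(pi * a):
  sqrt(pi * a) = KIC / sigma
  sqrt(pi * a) = 0.923 / 101 = 0.009139
  a = (KIC / sigma)^2 / pi
  a = 0.009139^2 / pi = 0.0000266 m

0.0000266 m


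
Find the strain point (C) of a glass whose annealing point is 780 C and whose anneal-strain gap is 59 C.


Strain point = annealing point - difference:
  T_strain = 780 - 59 = 721 C

721 C


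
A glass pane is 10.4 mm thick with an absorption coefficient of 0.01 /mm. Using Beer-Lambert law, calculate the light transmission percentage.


Beer-Lambert law: T = exp(-alpha * thickness)
  exponent = -0.01 * 10.4 = -0.104
  T = exp(-0.104) = 0.9012
  Percentage = 0.9012 * 100 = 90.12%

90.12%


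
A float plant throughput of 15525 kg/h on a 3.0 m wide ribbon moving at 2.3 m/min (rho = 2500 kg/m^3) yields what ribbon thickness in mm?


Ribbon cross-section from mass balance:
  Volume rate = throughput / density = 15525 / 2500 = 6.21 m^3/h
  thickness = volume rate / (speed * 60 * width), i.e.
  thickness = throughput / (60 * speed * width * density) * 1000
  thickness = 15525 / (60 * 2.3 * 3.0 * 2500) * 1000 = 15.0 mm

15.0 mm


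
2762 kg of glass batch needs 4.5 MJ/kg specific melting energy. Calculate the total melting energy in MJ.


Total energy = mass * specific energy
  E = 2762 * 4.5 = 12429 MJ

12429 MJ


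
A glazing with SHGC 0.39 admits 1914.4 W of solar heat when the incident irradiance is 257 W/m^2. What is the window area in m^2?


Rearrange Q = Area * SHGC * Irradiance:
  Area = Q / (SHGC * Irradiance)
  Area = 1914.4 / (0.39 * 257) = 19.1 m^2

19.1 m^2


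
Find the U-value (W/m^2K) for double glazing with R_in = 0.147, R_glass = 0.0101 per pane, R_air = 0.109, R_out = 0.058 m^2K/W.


Total thermal resistance (series):
  R_total = R_in + R_glass + R_air + R_glass + R_out
  R_total = 0.147 + 0.0101 + 0.109 + 0.0101 + 0.058 = 0.3342 m^2K/W
U-value = 1 / R_total = 1 / 0.3342 = 2.992 W/m^2K

2.992 W/m^2K


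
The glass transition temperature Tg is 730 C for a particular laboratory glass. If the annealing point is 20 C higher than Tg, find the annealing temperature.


The annealing temperature is Tg plus the offset:
  T_anneal = 730 + 20 = 750 C

750 C


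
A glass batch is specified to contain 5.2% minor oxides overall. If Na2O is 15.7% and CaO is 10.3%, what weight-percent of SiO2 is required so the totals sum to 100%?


Known pieces sum to 100%:
  SiO2 = 100 - (others + Na2O + CaO)
  SiO2 = 100 - (5.2 + 15.7 + 10.3) = 68.8%

68.8%


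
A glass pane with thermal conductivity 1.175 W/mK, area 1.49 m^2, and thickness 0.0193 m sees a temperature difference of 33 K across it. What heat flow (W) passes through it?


Fourier's law: Q = k * A * dT / t
  Q = 1.175 * 1.49 * 33 / 0.0193
  Q = 57.77475 / 0.0193 = 2993.5 W

2993.5 W


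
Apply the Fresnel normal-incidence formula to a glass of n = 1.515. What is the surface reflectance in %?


Fresnel reflectance at normal incidence:
  R = ((n - 1)/(n + 1))^2
  (n - 1)/(n + 1) = (1.515 - 1)/(1.515 + 1) = 0.204771
  R = 0.204771^2 = 0.0419312
  R(%) = 0.0419312 * 100 = 4.193%

4.193%


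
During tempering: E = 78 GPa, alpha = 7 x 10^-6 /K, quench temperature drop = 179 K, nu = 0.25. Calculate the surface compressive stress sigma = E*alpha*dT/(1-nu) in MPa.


Tempering stress: sigma = E * alpha * dT / (1 - nu)
  E (MPa) = 78 * 1000 = 78000
  Numerator = 78000 * (7 x 10^-6) * 179 = 97.734
  Denominator = 1 - 0.25 = 0.75
  sigma = 97.734 / 0.75 = 130.3 MPa

130.3 MPa


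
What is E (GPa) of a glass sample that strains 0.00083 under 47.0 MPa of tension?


Young's modulus: E = stress / strain
  E = 47.0 MPa / 0.00083 = 56626.51 MPa
Convert to GPa: 56626.51 / 1000 = 56.63 GPa

56.63 GPa


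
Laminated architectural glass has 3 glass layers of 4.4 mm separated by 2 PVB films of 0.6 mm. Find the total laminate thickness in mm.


Total thickness = glass contribution + PVB contribution
  Glass: 3 * 4.4 = 13.2 mm
  PVB: 2 * 0.6 = 1.2 mm
  Total = 13.2 + 1.2 = 14.4 mm

14.4 mm


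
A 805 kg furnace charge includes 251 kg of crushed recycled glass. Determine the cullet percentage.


Cullet ratio = (cullet mass / total batch mass) * 100
  Ratio = 251 / 805 * 100 = 31.18%

31.18%


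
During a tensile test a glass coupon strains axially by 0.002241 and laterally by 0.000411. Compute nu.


Poisson's ratio: nu = lateral strain / axial strain
  nu = 0.000411 / 0.002241 = 0.1834

0.1834


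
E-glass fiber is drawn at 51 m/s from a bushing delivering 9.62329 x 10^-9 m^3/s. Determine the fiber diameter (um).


Cross-sectional area from continuity:
  A = Q / v = 9.62329 x 10^-9 / 51 = 1.88692 x 10^-10 m^2
Diameter from circular cross-section:
  d = sqrt(4A / pi) * 10^6 (m -> um)
  d = sqrt(4 * 1.88692 x 10^-10 / pi) * 10^6 = 15.5 um

15.5 um


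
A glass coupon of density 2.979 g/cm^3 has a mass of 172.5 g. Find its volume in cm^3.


Rearrange rho = m / V:
  V = m / rho
  V = 172.5 / 2.979 = 57.905 cm^3

57.905 cm^3


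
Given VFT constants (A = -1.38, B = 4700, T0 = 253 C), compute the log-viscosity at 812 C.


VFT equation: log(eta) = A + B / (T - T0)
  T - T0 = 812 - 253 = 559
  B / (T - T0) = 4700 / 559 = 8.408
  log(eta) = -1.38 + 8.408 = 7.028

7.028


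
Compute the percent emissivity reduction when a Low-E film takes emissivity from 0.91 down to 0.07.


Percentage reduction = (1 - coated/uncoated) * 100
  Ratio = 0.07 / 0.91 = 0.0769
  Reduction = (1 - 0.0769) * 100 = 92.3%

92.3%


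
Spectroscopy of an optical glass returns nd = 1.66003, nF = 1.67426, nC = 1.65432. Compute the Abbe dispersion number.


Abbe number formula: Vd = (nd - 1) / (nF - nC)
  nd - 1 = 1.66003 - 1 = 0.66003
  nF - nC = 1.67426 - 1.65432 = 0.01994
  Vd = 0.66003 / 0.01994 = 33.1

33.1


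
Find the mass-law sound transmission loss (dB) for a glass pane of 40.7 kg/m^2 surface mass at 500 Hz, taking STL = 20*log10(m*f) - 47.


Mass law: STL = 20 * log10(m * f) - 47
  m * f = 40.7 * 500 = 20350
  log10(20350) = 4.30856
  STL = 20 * 4.30856 - 47 = 86.1712 - 47 = 39.2 dB

39.2 dB


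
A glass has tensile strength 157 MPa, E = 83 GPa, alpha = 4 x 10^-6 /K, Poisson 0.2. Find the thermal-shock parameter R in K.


Thermal shock resistance: R = sigma * (1 - nu) / (E * alpha)
  Numerator = 157 * (1 - 0.2) = 125.6
  Denominator = 83 * 1000 * (4 x 10^-6) = 0.332
  R = 125.6 / 0.332 = 378.3 K

378.3 K


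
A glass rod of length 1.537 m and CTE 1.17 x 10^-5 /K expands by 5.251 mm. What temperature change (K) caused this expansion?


Rearrange dL = alpha * L0 * dT for dT:
  dT = dL / (alpha * L0)
  dL (m) = 5.251 / 1000 = 0.005251
  dT = 0.005251 / ((1.17 x 10^-5) * 1.537) = 292.0 K

292.0 K


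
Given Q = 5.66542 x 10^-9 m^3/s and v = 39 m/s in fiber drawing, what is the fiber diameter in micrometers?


Cross-sectional area from continuity:
  A = Q / v = 5.66542 x 10^-9 / 39 = 1.452672 x 10^-10 m^2
Diameter from circular cross-section:
  d = sqrt(4A / pi) * 10^6 (m -> um)
  d = sqrt(4 * 1.452672 x 10^-10 / pi) * 10^6 = 13.6 um

13.6 um


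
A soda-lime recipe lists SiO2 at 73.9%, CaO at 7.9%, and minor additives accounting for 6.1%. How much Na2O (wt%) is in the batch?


Pieces sum to 100%:
  Na2O = 100 - (SiO2 + CaO + others)
  Na2O = 100 - (73.9 + 7.9 + 6.1) = 12.1%

12.1%


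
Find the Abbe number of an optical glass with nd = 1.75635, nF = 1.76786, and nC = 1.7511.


Abbe number formula: Vd = (nd - 1) / (nF - nC)
  nd - 1 = 1.75635 - 1 = 0.75635
  nF - nC = 1.76786 - 1.7511 = 0.01676
  Vd = 0.75635 / 0.01676 = 45.13

45.13


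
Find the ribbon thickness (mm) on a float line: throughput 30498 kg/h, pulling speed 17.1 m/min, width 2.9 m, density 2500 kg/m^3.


Ribbon cross-section from mass balance:
  Volume rate = throughput / density = 30498 / 2500 = 12.1992 m^3/h
  thickness = volume rate / (speed * 60 * width), i.e.
  thickness = throughput / (60 * speed * width * density) * 1000
  thickness = 30498 / (60 * 17.1 * 2.9 * 2500) * 1000 = 4.1 mm

4.1 mm


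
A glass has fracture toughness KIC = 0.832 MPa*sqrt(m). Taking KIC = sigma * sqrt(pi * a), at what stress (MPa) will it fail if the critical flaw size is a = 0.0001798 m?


Rearrange KIC = sigma * sqrt(pi * a):
  sigma = KIC / sqrt(pi * a)
  sqrt(pi * 0.0001798) = 0.023767
  sigma = 0.832 / 0.023767 = 35.01 MPa

35.01 MPa


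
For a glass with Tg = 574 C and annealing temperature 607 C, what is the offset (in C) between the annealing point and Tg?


Offset = T_anneal - Tg:
  offset = 607 - 574 = 33 C

33 C


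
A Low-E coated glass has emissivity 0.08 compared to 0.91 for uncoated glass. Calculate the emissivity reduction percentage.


Percentage reduction = (1 - coated/uncoated) * 100
  Ratio = 0.08 / 0.91 = 0.0879
  Reduction = (1 - 0.0879) * 100 = 91.2%

91.2%


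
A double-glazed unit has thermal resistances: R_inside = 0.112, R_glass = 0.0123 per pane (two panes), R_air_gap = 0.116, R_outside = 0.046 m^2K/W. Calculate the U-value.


Total thermal resistance (series):
  R_total = R_in + R_glass + R_air + R_glass + R_out
  R_total = 0.112 + 0.0123 + 0.116 + 0.0123 + 0.046 = 0.2986 m^2K/W
U-value = 1 / R_total = 1 / 0.2986 = 3.349 W/m^2K

3.349 W/m^2K


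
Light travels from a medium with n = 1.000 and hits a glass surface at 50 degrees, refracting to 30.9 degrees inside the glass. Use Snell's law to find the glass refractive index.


Apply Snell's law: n1 * sin(theta1) = n2 * sin(theta2)
  n2 = n1 * sin(theta1) / sin(theta2)
  sin(50) = 0.766044
  sin(30.9) = 0.513541
  n2 = 1.000 * 0.766044 / 0.513541 = 1.4917

1.4917


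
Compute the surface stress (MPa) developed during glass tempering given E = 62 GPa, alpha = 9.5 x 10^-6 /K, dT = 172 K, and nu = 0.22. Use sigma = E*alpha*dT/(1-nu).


Tempering stress: sigma = E * alpha * dT / (1 - nu)
  E (MPa) = 62 * 1000 = 62000
  Numerator = 62000 * (9.5 x 10^-6) * 172 = 101.308
  Denominator = 1 - 0.22 = 0.78
  sigma = 101.308 / 0.78 = 129.9 MPa

129.9 MPa


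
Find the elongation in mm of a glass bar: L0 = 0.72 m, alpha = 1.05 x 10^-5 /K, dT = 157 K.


Thermal expansion formula: dL = alpha * L0 * dT
  dL = (1.05 x 10^-5) * 0.72 * 157 = 0.00118692 m
Convert to mm: 0.00118692 * 1000 = 1.1869 mm

1.1869 mm


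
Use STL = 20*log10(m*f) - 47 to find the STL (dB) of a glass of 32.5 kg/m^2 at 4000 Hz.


Mass law: STL = 20 * log10(m * f) - 47
  m * f = 32.5 * 4000 = 130000
  log10(130000) = 5.11394
  STL = 20 * 5.11394 - 47 = 102.2788 - 47 = 55.3 dB

55.3 dB


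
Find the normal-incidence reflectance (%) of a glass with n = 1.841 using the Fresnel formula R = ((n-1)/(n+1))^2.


Fresnel reflectance at normal incidence:
  R = ((n - 1)/(n + 1))^2
  (n - 1)/(n + 1) = (1.841 - 1)/(1.841 + 1) = 0.296023
  R = 0.296023^2 = 0.0876296
  R(%) = 0.0876296 * 100 = 8.763%

8.763%


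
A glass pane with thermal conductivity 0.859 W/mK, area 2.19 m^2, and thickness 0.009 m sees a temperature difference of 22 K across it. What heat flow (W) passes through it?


Fourier's law: Q = k * A * dT / t
  Q = 0.859 * 2.19 * 22 / 0.009
  Q = 41.38662 / 0.009 = 4598.5 W

4598.5 W


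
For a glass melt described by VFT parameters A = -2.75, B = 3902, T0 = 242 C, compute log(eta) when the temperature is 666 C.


VFT equation: log(eta) = A + B / (T - T0)
  T - T0 = 666 - 242 = 424
  B / (T - T0) = 3902 / 424 = 9.203
  log(eta) = -2.75 + 9.203 = 6.453

6.453


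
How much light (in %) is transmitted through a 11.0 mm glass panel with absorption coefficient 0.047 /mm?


Beer-Lambert law: T = exp(-alpha * thickness)
  exponent = -0.047 * 11.0 = -0.517
  T = exp(-0.517) = 0.5963
  Percentage = 0.5963 * 100 = 59.63%

59.63%


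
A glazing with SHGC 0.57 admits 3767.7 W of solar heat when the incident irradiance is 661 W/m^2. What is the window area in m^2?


Rearrange Q = Area * SHGC * Irradiance:
  Area = Q / (SHGC * Irradiance)
  Area = 3767.7 / (0.57 * 661) = 10.0 m^2

10.0 m^2


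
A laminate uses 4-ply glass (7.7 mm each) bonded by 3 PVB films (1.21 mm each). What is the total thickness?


Total thickness = glass contribution + PVB contribution
  Glass: 4 * 7.7 = 30.8 mm
  PVB: 3 * 1.21 = 3.63 mm
  Total = 30.8 + 3.63 = 34.43 mm

34.43 mm


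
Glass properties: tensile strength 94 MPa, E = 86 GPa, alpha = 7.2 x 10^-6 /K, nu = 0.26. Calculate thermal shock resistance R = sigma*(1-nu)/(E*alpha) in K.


Thermal shock resistance: R = sigma * (1 - nu) / (E * alpha)
  Numerator = 94 * (1 - 0.26) = 69.56
  Denominator = 86 * 1000 * (7.2 x 10^-6) = 0.6192
  R = 69.56 / 0.6192 = 112.3 K

112.3 K


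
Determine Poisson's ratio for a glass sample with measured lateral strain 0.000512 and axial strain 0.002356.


Poisson's ratio: nu = lateral strain / axial strain
  nu = 0.000512 / 0.002356 = 0.2173

0.2173


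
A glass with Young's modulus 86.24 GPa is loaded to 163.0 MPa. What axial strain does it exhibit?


Rearrange E = sigma / epsilon:
  epsilon = sigma / E
  E (MPa) = 86.24 * 1000 = 86240
  epsilon = 163.0 / 86240 = 0.00189

0.00189


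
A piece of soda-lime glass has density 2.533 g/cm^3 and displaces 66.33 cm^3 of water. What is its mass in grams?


Rearrange rho = m / V:
  m = rho * V
  m = 2.533 * 66.33 = 168.014 g

168.014 g


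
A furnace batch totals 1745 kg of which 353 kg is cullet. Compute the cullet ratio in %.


Cullet ratio = (cullet mass / total batch mass) * 100
  Ratio = 353 / 1745 * 100 = 20.23%

20.23%


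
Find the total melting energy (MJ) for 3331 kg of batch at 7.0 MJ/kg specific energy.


Total energy = mass * specific energy
  E = 3331 * 7.0 = 23317 MJ

23317 MJ


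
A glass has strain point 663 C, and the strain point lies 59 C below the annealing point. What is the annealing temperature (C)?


T_anneal = T_strain + gap:
  T_anneal = 663 + 59 = 722 C

722 C


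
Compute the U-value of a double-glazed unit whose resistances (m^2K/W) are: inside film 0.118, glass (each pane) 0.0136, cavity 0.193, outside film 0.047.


Total thermal resistance (series):
  R_total = R_in + R_glass + R_air + R_glass + R_out
  R_total = 0.118 + 0.0136 + 0.193 + 0.0136 + 0.047 = 0.3852 m^2K/W
U-value = 1 / R_total = 1 / 0.3852 = 2.596 W/m^2K

2.596 W/m^2K


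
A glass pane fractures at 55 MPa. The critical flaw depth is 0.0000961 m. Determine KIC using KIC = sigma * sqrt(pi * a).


Fracture toughness: KIC = sigma * sqrt(pi * a)
  pi * a = pi * 0.0000961 = 0.000301907
  sqrt(pi * a) = 0.017375
  KIC = 55 * 0.017375 = 0.956 MPa*sqrt(m)

0.956 MPa*sqrt(m)


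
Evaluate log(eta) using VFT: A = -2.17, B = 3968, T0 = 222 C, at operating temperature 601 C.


VFT equation: log(eta) = A + B / (T - T0)
  T - T0 = 601 - 222 = 379
  B / (T - T0) = 3968 / 379 = 10.47
  log(eta) = -2.17 + 10.47 = 8.3

8.3


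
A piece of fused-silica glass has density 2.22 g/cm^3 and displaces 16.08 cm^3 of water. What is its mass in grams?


Rearrange rho = m / V:
  m = rho * V
  m = 2.22 * 16.08 = 35.698 g

35.698 g


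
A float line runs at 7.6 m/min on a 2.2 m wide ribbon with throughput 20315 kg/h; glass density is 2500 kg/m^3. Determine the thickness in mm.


Ribbon cross-section from mass balance:
  Volume rate = throughput / density = 20315 / 2500 = 8.126 m^3/h
  thickness = volume rate / (speed * 60 * width), i.e.
  thickness = throughput / (60 * speed * width * density) * 1000
  thickness = 20315 / (60 * 7.6 * 2.2 * 2500) * 1000 = 8.1 mm

8.1 mm


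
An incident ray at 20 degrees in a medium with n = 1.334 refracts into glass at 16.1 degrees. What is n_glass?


Apply Snell's law: n1 * sin(theta1) = n2 * sin(theta2)
  n2 = n1 * sin(theta1) / sin(theta2)
  sin(20) = 0.34202
  sin(16.1) = 0.277315
  n2 = 1.334 * 0.34202 / 0.277315 = 1.6453

1.6453


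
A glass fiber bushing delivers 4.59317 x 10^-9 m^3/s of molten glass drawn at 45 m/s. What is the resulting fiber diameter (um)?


Cross-sectional area from continuity:
  A = Q / v = 4.59317 x 10^-9 / 45 = 1.020704 x 10^-10 m^2
Diameter from circular cross-section:
  d = sqrt(4A / pi) * 10^6 (m -> um)
  d = sqrt(4 * 1.020704 x 10^-10 / pi) * 10^6 = 11.4 um

11.4 um


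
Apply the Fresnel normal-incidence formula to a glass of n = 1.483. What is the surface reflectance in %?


Fresnel reflectance at normal incidence:
  R = ((n - 1)/(n + 1))^2
  (n - 1)/(n + 1) = (1.483 - 1)/(1.483 + 1) = 0.194523
  R = 0.194523^2 = 0.0378392
  R(%) = 0.0378392 * 100 = 3.784%

3.784%


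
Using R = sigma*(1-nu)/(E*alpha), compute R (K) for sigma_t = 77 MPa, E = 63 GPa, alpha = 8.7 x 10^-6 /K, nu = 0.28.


Thermal shock resistance: R = sigma * (1 - nu) / (E * alpha)
  Numerator = 77 * (1 - 0.28) = 55.44
  Denominator = 63 * 1000 * (8.7 x 10^-6) = 0.5481
  R = 55.44 / 0.5481 = 101.1 K

101.1 K


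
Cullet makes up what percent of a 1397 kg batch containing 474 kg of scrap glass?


Cullet ratio = (cullet mass / total batch mass) * 100
  Ratio = 474 / 1397 * 100 = 33.93%

33.93%


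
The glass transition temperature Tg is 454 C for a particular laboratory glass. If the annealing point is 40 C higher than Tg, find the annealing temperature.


The annealing temperature is Tg plus the offset:
  T_anneal = 454 + 40 = 494 C

494 C


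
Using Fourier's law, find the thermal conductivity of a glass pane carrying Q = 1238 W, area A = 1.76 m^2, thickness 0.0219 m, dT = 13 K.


Fourier's law rearranged: k = Q * t / (A * dT)
  Numerator = 1238 * 0.0219 = 27.1122
  Denominator = 1.76 * 13 = 22.88
  k = 27.1122 / 22.88 = 1.185 W/mK

1.185 W/mK


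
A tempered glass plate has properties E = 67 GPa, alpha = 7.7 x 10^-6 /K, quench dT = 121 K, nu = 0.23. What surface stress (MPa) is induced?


Tempering stress: sigma = E * alpha * dT / (1 - nu)
  E (MPa) = 67 * 1000 = 67000
  Numerator = 67000 * (7.7 x 10^-6) * 121 = 62.4239
  Denominator = 1 - 0.23 = 0.77
  sigma = 62.4239 / 0.77 = 81.1 MPa

81.1 MPa


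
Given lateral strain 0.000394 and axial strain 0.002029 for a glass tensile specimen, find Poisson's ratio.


Poisson's ratio: nu = lateral strain / axial strain
  nu = 0.000394 / 0.002029 = 0.1942

0.1942


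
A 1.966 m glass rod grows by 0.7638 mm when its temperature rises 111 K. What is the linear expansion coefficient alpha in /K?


Rearrange dL = alpha * L0 * dT for alpha:
  alpha = dL / (L0 * dT)
  alpha = (0.7638 / 1000) / (1.966 * 111) = 0.0000035 /K = 3.5 x 10^-6 /K

3.5 x 10^-6 /K


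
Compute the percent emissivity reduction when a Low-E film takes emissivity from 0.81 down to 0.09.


Percentage reduction = (1 - coated/uncoated) * 100
  Ratio = 0.09 / 0.81 = 0.1111
  Reduction = (1 - 0.1111) * 100 = 88.9%

88.9%


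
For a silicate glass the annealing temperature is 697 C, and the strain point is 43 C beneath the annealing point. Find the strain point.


Strain point = annealing point - difference:
  T_strain = 697 - 43 = 654 C

654 C


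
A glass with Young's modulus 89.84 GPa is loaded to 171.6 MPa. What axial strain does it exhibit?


Rearrange E = sigma / epsilon:
  epsilon = sigma / E
  E (MPa) = 89.84 * 1000 = 89840
  epsilon = 171.6 / 89840 = 0.00191

0.00191


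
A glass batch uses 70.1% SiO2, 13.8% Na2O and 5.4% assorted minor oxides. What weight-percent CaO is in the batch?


Pieces sum to 100%:
  CaO = 100 - (SiO2 + Na2O + others)
  CaO = 100 - (70.1 + 13.8 + 5.4) = 10.7%

10.7%


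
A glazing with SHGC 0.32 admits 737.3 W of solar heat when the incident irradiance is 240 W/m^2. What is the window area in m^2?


Rearrange Q = Area * SHGC * Irradiance:
  Area = Q / (SHGC * Irradiance)
  Area = 737.3 / (0.32 * 240) = 9.6 m^2

9.6 m^2


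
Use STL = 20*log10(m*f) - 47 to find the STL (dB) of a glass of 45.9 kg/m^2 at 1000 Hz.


Mass law: STL = 20 * log10(m * f) - 47
  m * f = 45.9 * 1000 = 45900
  log10(45900) = 4.66181
  STL = 20 * 4.66181 - 47 = 93.2362 - 47 = 46.2 dB

46.2 dB


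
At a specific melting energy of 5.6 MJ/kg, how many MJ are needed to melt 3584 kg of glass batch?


Total energy = mass * specific energy
  E = 3584 * 5.6 = 20070.4 MJ

20070.4 MJ


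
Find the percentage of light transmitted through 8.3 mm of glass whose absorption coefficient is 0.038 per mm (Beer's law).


Beer-Lambert law: T = exp(-alpha * thickness)
  exponent = -0.038 * 8.3 = -0.3154
  T = exp(-0.3154) = 0.7295
  Percentage = 0.7295 * 100 = 72.95%

72.95%


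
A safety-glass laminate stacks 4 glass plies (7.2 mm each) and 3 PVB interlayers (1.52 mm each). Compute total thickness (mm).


Total thickness = glass contribution + PVB contribution
  Glass: 4 * 7.2 = 28.8 mm
  PVB: 3 * 1.52 = 4.56 mm
  Total = 28.8 + 4.56 = 33.36 mm

33.36 mm


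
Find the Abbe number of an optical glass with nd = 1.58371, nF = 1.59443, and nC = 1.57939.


Abbe number formula: Vd = (nd - 1) / (nF - nC)
  nd - 1 = 1.58371 - 1 = 0.58371
  nF - nC = 1.59443 - 1.57939 = 0.01504
  Vd = 0.58371 / 0.01504 = 38.81

38.81


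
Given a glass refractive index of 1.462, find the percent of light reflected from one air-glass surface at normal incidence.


Fresnel reflectance at normal incidence:
  R = ((n - 1)/(n + 1))^2
  (n - 1)/(n + 1) = (1.462 - 1)/(1.462 + 1) = 0.187652
  R = 0.187652^2 = 0.0352133
  R(%) = 0.0352133 * 100 = 3.521%

3.521%


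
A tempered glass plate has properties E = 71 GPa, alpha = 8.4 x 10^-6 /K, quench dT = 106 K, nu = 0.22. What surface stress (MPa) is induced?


Tempering stress: sigma = E * alpha * dT / (1 - nu)
  E (MPa) = 71 * 1000 = 71000
  Numerator = 71000 * (8.4 x 10^-6) * 106 = 63.2184
  Denominator = 1 - 0.22 = 0.78
  sigma = 63.2184 / 0.78 = 81.0 MPa

81.0 MPa


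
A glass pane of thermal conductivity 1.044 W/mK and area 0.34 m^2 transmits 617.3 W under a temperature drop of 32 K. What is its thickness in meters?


Fourier's law: t = k * A * dT / Q
  t = 1.044 * 0.34 * 32 / 617.3
  t = 11.35872 / 617.3 = 0.0184 m

0.0184 m


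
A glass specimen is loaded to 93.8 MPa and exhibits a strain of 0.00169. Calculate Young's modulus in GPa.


Young's modulus: E = stress / strain
  E = 93.8 MPa / 0.00169 = 55502.96 MPa
Convert to GPa: 55502.96 / 1000 = 55.5 GPa

55.5 GPa


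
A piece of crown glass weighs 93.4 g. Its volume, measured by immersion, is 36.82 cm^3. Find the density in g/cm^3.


Use the definition of density:
  rho = mass / volume
  rho = 93.4 / 36.82 = 2.537 g/cm^3

2.537 g/cm^3


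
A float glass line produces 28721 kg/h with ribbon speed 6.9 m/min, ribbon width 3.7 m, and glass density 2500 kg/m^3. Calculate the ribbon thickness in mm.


Ribbon cross-section from mass balance:
  Volume rate = throughput / density = 28721 / 2500 = 11.4884 m^3/h
  thickness = volume rate / (speed * 60 * width), i.e.
  thickness = throughput / (60 * speed * width * density) * 1000
  thickness = 28721 / (60 * 6.9 * 3.7 * 2500) * 1000 = 7.5 mm

7.5 mm


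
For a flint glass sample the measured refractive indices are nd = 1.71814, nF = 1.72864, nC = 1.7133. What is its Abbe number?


Abbe number formula: Vd = (nd - 1) / (nF - nC)
  nd - 1 = 1.71814 - 1 = 0.71814
  nF - nC = 1.72864 - 1.7133 = 0.01534
  Vd = 0.71814 / 0.01534 = 46.81

46.81


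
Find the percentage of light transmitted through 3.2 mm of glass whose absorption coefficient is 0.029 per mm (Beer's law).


Beer-Lambert law: T = exp(-alpha * thickness)
  exponent = -0.029 * 3.2 = -0.0928
  T = exp(-0.0928) = 0.9114
  Percentage = 0.9114 * 100 = 91.14%

91.14%


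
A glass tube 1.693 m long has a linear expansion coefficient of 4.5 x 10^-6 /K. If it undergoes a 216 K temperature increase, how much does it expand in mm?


Thermal expansion formula: dL = alpha * L0 * dT
  dL = (4.5 x 10^-6) * 1.693 * 216 = 0.0016456 m
Convert to mm: 0.0016456 * 1000 = 1.6456 mm

1.6456 mm


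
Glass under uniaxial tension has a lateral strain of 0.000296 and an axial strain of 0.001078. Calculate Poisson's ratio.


Poisson's ratio: nu = lateral strain / axial strain
  nu = 0.000296 / 0.001078 = 0.2746

0.2746


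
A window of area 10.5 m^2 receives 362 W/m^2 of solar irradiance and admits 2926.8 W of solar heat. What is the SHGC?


Rearrange Q = Area * SHGC * Irradiance:
  SHGC = Q / (Area * Irradiance)
  SHGC = 2926.8 / (10.5 * 362) = 0.77

0.77


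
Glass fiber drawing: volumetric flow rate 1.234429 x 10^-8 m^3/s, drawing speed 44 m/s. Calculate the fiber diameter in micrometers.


Cross-sectional area from continuity:
  A = Q / v = 1.234429 x 10^-8 / 44 = 2.80552 x 10^-10 m^2
Diameter from circular cross-section:
  d = sqrt(4A / pi) * 10^6 (m -> um)
  d = sqrt(4 * 2.80552 x 10^-10 / pi) * 10^6 = 18.9 um

18.9 um


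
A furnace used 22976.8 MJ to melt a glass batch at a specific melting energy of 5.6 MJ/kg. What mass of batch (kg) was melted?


Rearrange E = m * s for m:
  m = E / s
  m = 22976.8 / 5.6 = 4103.0 kg

4103.0 kg


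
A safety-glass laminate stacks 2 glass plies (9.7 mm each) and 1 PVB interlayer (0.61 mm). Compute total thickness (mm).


Total thickness = glass contribution + PVB contribution
  Glass: 2 * 9.7 = 19.4 mm
  PVB: 1 * 0.61 = 0.61 mm
  Total = 19.4 + 0.61 = 20.01 mm

20.01 mm


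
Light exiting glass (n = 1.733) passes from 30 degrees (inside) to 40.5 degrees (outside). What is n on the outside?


Apply Snell's law: n1 * sin(theta1) = n2 * sin(theta2)
  n2 = n1 * sin(theta1) / sin(theta2)
  sin(30) = 0.5
  sin(40.5) = 0.649448
  n2 = 1.733 * 0.5 / 0.649448 = 1.3342

1.3342


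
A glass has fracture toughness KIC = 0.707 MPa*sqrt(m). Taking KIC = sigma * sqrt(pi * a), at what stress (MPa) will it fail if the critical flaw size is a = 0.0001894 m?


Rearrange KIC = sigma * sqrt(pi * a):
  sigma = KIC / sqrt(pi * a)
  sqrt(pi * 0.0001894) = 0.024393
  sigma = 0.707 / 0.024393 = 28.98 MPa

28.98 MPa


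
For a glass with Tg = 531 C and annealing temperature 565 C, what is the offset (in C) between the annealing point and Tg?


Offset = T_anneal - Tg:
  offset = 565 - 531 = 34 C

34 C


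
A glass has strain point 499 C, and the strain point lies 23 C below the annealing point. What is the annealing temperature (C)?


T_anneal = T_strain + gap:
  T_anneal = 499 + 23 = 522 C

522 C


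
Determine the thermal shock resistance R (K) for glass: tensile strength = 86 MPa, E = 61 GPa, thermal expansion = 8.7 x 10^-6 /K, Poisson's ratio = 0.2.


Thermal shock resistance: R = sigma * (1 - nu) / (E * alpha)
  Numerator = 86 * (1 - 0.2) = 68.8
  Denominator = 61 * 1000 * (8.7 x 10^-6) = 0.5307
  R = 68.8 / 0.5307 = 129.6 K

129.6 K


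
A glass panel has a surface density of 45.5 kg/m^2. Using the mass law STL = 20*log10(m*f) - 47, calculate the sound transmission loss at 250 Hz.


Mass law: STL = 20 * log10(m * f) - 47
  m * f = 45.5 * 250 = 11375
  log10(11375) = 4.05595
  STL = 20 * 4.05595 - 47 = 81.119 - 47 = 34.1 dB

34.1 dB


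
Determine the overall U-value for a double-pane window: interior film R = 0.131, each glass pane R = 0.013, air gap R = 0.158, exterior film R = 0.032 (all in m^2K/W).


Total thermal resistance (series):
  R_total = R_in + R_glass + R_air + R_glass + R_out
  R_total = 0.131 + 0.013 + 0.158 + 0.013 + 0.032 = 0.347 m^2K/W
U-value = 1 / R_total = 1 / 0.347 = 2.882 W/m^2K

2.882 W/m^2K


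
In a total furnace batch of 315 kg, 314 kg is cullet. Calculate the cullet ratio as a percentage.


Cullet ratio = (cullet mass / total batch mass) * 100
  Ratio = 314 / 315 * 100 = 99.68%

99.68%


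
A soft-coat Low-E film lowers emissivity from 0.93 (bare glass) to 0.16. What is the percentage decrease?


Percentage reduction = (1 - coated/uncoated) * 100
  Ratio = 0.16 / 0.93 = 0.172
  Reduction = (1 - 0.172) * 100 = 82.8%

82.8%


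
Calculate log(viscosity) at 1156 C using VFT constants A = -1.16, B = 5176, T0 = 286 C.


VFT equation: log(eta) = A + B / (T - T0)
  T - T0 = 1156 - 286 = 870
  B / (T - T0) = 5176 / 870 = 5.949
  log(eta) = -1.16 + 5.949 = 4.789

4.789


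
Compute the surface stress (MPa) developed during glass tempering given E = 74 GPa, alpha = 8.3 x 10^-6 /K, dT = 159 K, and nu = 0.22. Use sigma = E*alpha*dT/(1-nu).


Tempering stress: sigma = E * alpha * dT / (1 - nu)
  E (MPa) = 74 * 1000 = 74000
  Numerator = 74000 * (8.3 x 10^-6) * 159 = 97.6578
  Denominator = 1 - 0.22 = 0.78
  sigma = 97.6578 / 0.78 = 125.2 MPa

125.2 MPa


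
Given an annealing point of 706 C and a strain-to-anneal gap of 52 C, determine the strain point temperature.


Strain point = annealing point - difference:
  T_strain = 706 - 52 = 654 C

654 C


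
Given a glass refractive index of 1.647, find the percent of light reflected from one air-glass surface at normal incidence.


Fresnel reflectance at normal incidence:
  R = ((n - 1)/(n + 1))^2
  (n - 1)/(n + 1) = (1.647 - 1)/(1.647 + 1) = 0.244428
  R = 0.244428^2 = 0.059745
  R(%) = 0.059745 * 100 = 5.974%

5.974%


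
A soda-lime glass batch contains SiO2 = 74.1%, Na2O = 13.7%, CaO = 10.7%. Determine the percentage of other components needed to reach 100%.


Sum the three major oxides:
  SiO2 + Na2O + CaO = 74.1 + 13.7 + 10.7 = 98.5%
Subtract from 100%:
  Others = 100 - 98.5 = 1.5%

1.5%


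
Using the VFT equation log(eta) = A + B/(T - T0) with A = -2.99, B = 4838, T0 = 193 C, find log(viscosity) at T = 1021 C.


VFT equation: log(eta) = A + B / (T - T0)
  T - T0 = 1021 - 193 = 828
  B / (T - T0) = 4838 / 828 = 5.843
  log(eta) = -2.99 + 5.843 = 2.853

2.853


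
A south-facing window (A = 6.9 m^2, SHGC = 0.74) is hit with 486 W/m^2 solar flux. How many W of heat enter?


Solar heat gain: Q = Area * SHGC * Irradiance
  Q = 6.9 * 0.74 * 486 = 2481.5 W

2481.5 W


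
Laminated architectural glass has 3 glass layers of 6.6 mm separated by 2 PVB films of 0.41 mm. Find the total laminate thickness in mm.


Total thickness = glass contribution + PVB contribution
  Glass: 3 * 6.6 = 19.8 mm
  PVB: 2 * 0.41 = 0.82 mm
  Total = 19.8 + 0.82 = 20.62 mm

20.62 mm


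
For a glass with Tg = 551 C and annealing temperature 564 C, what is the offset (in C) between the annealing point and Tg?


Offset = T_anneal - Tg:
  offset = 564 - 551 = 13 C

13 C


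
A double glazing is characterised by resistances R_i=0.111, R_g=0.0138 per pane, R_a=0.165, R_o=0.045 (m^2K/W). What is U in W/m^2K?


Total thermal resistance (series):
  R_total = R_in + R_glass + R_air + R_glass + R_out
  R_total = 0.111 + 0.0138 + 0.165 + 0.0138 + 0.045 = 0.3486 m^2K/W
U-value = 1 / R_total = 1 / 0.3486 = 2.869 W/m^2K

2.869 W/m^2K


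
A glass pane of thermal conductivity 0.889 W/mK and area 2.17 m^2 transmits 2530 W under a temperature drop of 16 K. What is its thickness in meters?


Fourier's law: t = k * A * dT / Q
  t = 0.889 * 2.17 * 16 / 2530
  t = 30.86608 / 2530 = 0.0122 m

0.0122 m


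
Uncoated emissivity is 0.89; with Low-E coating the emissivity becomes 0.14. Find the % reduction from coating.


Percentage reduction = (1 - coated/uncoated) * 100
  Ratio = 0.14 / 0.89 = 0.1573
  Reduction = (1 - 0.1573) * 100 = 84.3%

84.3%


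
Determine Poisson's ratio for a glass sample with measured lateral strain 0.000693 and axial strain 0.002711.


Poisson's ratio: nu = lateral strain / axial strain
  nu = 0.000693 / 0.002711 = 0.2556

0.2556


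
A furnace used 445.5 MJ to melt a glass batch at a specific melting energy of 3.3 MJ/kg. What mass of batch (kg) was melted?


Rearrange E = m * s for m:
  m = E / s
  m = 445.5 / 3.3 = 135.0 kg

135.0 kg


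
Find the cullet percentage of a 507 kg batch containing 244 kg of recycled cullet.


Cullet ratio = (cullet mass / total batch mass) * 100
  Ratio = 244 / 507 * 100 = 48.13%

48.13%


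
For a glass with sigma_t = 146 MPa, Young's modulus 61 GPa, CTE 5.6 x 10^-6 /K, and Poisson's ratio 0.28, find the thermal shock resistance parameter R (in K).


Thermal shock resistance: R = sigma * (1 - nu) / (E * alpha)
  Numerator = 146 * (1 - 0.28) = 105.12
  Denominator = 61 * 1000 * (5.6 x 10^-6) = 0.3416
  R = 105.12 / 0.3416 = 307.7 K

307.7 K


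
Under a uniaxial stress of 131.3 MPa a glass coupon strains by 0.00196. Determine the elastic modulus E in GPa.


Young's modulus: E = stress / strain
  E = 131.3 MPa / 0.00196 = 66989.8 MPa
Convert to GPa: 66989.8 / 1000 = 66.99 GPa

66.99 GPa


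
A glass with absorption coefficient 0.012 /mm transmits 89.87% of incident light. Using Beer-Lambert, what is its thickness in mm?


Rearrange T = exp(-alpha * thickness):
  thickness = -ln(T) / alpha
  T = 89.87/100 = 0.8987
  ln(T) = -0.10681
  -ln(T) = 0.10681
  thickness = 0.10681 / 0.012 = 8.9 mm

8.9 mm


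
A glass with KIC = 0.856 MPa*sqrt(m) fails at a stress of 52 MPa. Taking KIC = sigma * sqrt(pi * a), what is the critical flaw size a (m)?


Rearrange KIC = sigma * sqrt(pi * a):
  sqrt(pi * a) = KIC / sigma
  sqrt(pi * a) = 0.856 / 52 = 0.016462
  a = (KIC / sigma)^2 / pi
  a = 0.016462^2 / pi = 0.0000863 m

0.0000863 m


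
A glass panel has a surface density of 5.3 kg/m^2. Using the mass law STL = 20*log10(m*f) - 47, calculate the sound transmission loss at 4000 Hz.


Mass law: STL = 20 * log10(m * f) - 47
  m * f = 5.3 * 4000 = 21200
  log10(21200) = 4.32634
  STL = 20 * 4.32634 - 47 = 86.5268 - 47 = 39.5 dB

39.5 dB


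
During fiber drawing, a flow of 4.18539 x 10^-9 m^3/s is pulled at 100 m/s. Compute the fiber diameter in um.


Cross-sectional area from continuity:
  A = Q / v = 4.18539 x 10^-9 / 100 = 4.18539 x 10^-11 m^2
Diameter from circular cross-section:
  d = sqrt(4A / pi) * 10^6 (m -> um)
  d = sqrt(4 * 4.18539 x 10^-11 / pi) * 10^6 = 7.3 um

7.3 um


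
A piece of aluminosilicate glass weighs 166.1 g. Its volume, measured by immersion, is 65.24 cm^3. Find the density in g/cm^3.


Use the definition of density:
  rho = mass / volume
  rho = 166.1 / 65.24 = 2.546 g/cm^3

2.546 g/cm^3


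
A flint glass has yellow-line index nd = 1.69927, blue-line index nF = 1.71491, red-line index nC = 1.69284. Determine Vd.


Abbe number formula: Vd = (nd - 1) / (nF - nC)
  nd - 1 = 1.69927 - 1 = 0.69927
  nF - nC = 1.71491 - 1.69284 = 0.02207
  Vd = 0.69927 / 0.02207 = 31.68

31.68


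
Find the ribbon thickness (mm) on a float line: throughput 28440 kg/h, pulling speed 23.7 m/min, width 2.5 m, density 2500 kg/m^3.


Ribbon cross-section from mass balance:
  Volume rate = throughput / density = 28440 / 2500 = 11.376 m^3/h
  thickness = volume rate / (speed * 60 * width), i.e.
  thickness = throughput / (60 * speed * width * density) * 1000
  thickness = 28440 / (60 * 23.7 * 2.5 * 2500) * 1000 = 3.2 mm

3.2 mm


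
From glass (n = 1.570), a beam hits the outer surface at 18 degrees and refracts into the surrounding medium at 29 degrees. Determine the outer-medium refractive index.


Apply Snell's law: n1 * sin(theta1) = n2 * sin(theta2)
  n2 = n1 * sin(theta1) / sin(theta2)
  sin(18) = 0.309017
  sin(29) = 0.48481
  n2 = 1.570 * 0.309017 / 0.48481 = 1.0007

1.0007


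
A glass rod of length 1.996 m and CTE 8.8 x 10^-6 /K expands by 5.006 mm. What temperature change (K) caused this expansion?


Rearrange dL = alpha * L0 * dT for dT:
  dT = dL / (alpha * L0)
  dL (m) = 5.006 / 1000 = 0.005006
  dT = 0.005006 / ((8.8 x 10^-6) * 1.996) = 285.0 K

285.0 K


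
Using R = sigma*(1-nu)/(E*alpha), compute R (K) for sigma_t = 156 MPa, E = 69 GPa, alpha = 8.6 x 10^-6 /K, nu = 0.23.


Thermal shock resistance: R = sigma * (1 - nu) / (E * alpha)
  Numerator = 156 * (1 - 0.23) = 120.12
  Denominator = 69 * 1000 * (8.6 x 10^-6) = 0.5934
  R = 120.12 / 0.5934 = 202.4 K

202.4 K


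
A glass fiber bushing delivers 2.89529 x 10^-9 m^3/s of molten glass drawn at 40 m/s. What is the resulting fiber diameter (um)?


Cross-sectional area from continuity:
  A = Q / v = 2.89529 x 10^-9 / 40 = 7.238225 x 10^-11 m^2
Diameter from circular cross-section:
  d = sqrt(4A / pi) * 10^6 (m -> um)
  d = sqrt(4 * 7.238225 x 10^-11 / pi) * 10^6 = 9.6 um

9.6 um


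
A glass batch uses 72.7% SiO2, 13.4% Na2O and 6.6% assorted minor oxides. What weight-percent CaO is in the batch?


Pieces sum to 100%:
  CaO = 100 - (SiO2 + Na2O + others)
  CaO = 100 - (72.7 + 13.4 + 6.6) = 7.3%

7.3%


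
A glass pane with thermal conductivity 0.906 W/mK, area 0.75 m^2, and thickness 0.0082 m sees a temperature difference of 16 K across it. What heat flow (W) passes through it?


Fourier's law: Q = k * A * dT / t
  Q = 0.906 * 0.75 * 16 / 0.0082
  Q = 10.872 / 0.0082 = 1325.9 W

1325.9 W


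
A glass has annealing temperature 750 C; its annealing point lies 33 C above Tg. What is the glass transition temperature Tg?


Rearrange T_anneal = Tg + offset for Tg:
  Tg = T_anneal - offset = 750 - 33 = 717 C

717 C


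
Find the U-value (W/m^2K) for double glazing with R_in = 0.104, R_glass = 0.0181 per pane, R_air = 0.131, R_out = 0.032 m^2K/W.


Total thermal resistance (series):
  R_total = R_in + R_glass + R_air + R_glass + R_out
  R_total = 0.104 + 0.0181 + 0.131 + 0.0181 + 0.032 = 0.3032 m^2K/W
U-value = 1 / R_total = 1 / 0.3032 = 3.298 W/m^2K

3.298 W/m^2K


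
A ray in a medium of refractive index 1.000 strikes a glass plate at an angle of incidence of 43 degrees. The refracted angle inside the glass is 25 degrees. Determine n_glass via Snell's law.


Apply Snell's law: n1 * sin(theta1) = n2 * sin(theta2)
  n2 = n1 * sin(theta1) / sin(theta2)
  sin(43) = 0.681998
  sin(25) = 0.422618
  n2 = 1.000 * 0.681998 / 0.422618 = 1.6137

1.6137


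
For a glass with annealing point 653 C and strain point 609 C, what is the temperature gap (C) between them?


Gap = T_anneal - T_strain:
  gap = 653 - 609 = 44 C

44 C


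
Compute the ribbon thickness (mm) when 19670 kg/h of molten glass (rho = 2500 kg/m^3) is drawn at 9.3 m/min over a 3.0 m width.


Ribbon cross-section from mass balance:
  Volume rate = throughput / density = 19670 / 2500 = 7.868 m^3/h
  thickness = volume rate / (speed * 60 * width), i.e.
  thickness = throughput / (60 * speed * width * density) * 1000
  thickness = 19670 / (60 * 9.3 * 3.0 * 2500) * 1000 = 4.7 mm

4.7 mm


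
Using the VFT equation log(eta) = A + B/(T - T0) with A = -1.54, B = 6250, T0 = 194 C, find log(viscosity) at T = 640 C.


VFT equation: log(eta) = A + B / (T - T0)
  T - T0 = 640 - 194 = 446
  B / (T - T0) = 6250 / 446 = 14.013
  log(eta) = -1.54 + 14.013 = 12.473

12.473


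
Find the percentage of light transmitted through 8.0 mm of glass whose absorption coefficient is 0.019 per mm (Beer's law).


Beer-Lambert law: T = exp(-alpha * thickness)
  exponent = -0.019 * 8.0 = -0.152
  T = exp(-0.152) = 0.859
  Percentage = 0.859 * 100 = 85.9%

85.9%


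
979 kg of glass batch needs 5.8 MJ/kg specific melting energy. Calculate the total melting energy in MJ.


Total energy = mass * specific energy
  E = 979 * 5.8 = 5678.2 MJ

5678.2 MJ
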